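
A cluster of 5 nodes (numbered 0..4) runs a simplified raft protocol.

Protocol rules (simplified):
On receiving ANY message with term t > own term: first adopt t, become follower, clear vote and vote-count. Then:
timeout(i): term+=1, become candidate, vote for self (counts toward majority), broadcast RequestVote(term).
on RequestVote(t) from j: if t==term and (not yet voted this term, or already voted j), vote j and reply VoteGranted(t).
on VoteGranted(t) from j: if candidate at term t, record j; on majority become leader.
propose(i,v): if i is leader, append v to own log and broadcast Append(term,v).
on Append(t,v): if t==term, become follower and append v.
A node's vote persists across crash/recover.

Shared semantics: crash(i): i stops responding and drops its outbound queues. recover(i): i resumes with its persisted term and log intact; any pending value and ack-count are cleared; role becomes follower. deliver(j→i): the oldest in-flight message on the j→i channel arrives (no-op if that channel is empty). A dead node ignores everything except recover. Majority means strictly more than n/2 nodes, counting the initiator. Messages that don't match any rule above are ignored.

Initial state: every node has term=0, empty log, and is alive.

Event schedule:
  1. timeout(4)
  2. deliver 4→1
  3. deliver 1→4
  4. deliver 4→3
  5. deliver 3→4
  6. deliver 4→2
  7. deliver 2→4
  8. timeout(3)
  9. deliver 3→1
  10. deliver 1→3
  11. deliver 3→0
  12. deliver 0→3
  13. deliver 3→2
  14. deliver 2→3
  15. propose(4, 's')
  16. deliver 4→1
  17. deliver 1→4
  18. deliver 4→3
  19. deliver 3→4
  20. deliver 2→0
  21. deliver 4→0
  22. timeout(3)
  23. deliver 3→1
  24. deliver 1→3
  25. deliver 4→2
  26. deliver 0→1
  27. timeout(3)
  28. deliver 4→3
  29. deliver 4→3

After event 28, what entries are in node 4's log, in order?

s

step 1 timeout(4): 4={cand,t=1,log=-}
step 2 deliver 4→1: 1={foll,t=1,log=-}
step 3 deliver 1→4: —
step 4 deliver 4→3: 3={foll,t=1,log=-}
step 5 deliver 3→4: 4={lead,t=1,log=-}
step 6 deliver 4→2: 2={foll,t=1,log=-}
step 7 deliver 2→4: —
step 8 timeout(3): 3={cand,t=2,log=-}
step 9 deliver 3→1: 1={foll,t=2,log=-}
step 10 deliver 1→3: —
step 11 deliver 3→0: 0={foll,t=2,log=-}
step 12 deliver 0→3: 3={lead,t=2,log=-}
step 13 deliver 3→2: 2={foll,t=2,log=-}
step 14 deliver 2→3: —
step 15 propose(4,'s'): 4={lead,t=1,log=s}
step 16 deliver 4→1: —
step 17 deliver 1→4: —
step 18 deliver 4→3: —
step 19 deliver 3→4: 4={foll,t=2,log=s}
step 20 deliver 2→0: —
step 21 deliver 4→0: —
step 22 timeout(3): 3={cand,t=3,log=-}
step 23 deliver 3→1: 1={foll,t=3,log=-}
step 24 deliver 1→3: —
step 25 deliver 4→2: —
step 26 deliver 0→1: —
step 27 timeout(3): 3={cand,t=4,log=-}
step 28 deliver 4→3: —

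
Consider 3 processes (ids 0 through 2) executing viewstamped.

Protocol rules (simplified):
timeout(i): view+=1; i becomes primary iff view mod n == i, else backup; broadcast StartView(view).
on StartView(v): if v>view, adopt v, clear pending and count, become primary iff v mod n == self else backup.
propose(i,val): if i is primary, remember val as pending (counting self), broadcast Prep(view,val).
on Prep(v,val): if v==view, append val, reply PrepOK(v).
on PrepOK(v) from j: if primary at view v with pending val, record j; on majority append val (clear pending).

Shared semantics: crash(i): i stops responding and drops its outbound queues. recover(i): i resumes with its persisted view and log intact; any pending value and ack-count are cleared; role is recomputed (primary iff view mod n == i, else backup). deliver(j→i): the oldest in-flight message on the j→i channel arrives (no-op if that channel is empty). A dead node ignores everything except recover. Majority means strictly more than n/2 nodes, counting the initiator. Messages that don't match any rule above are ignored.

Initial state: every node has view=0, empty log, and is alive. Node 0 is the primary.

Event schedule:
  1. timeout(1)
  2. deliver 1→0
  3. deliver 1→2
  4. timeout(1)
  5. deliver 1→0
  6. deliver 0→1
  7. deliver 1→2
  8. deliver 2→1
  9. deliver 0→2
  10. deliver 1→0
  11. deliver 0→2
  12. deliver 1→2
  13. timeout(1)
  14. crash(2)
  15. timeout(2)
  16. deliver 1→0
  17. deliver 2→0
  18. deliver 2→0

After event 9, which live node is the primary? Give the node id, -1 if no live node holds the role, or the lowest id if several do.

2

step 1 timeout(1): 1={prim,v=1,log=-}
step 2 deliver 1→0: 0={back,v=1,log=-}
step 3 deliver 1→2: 2={back,v=1,log=-}
step 4 timeout(1): 1={back,v=2,log=-}
step 5 deliver 1→0: 0={back,v=2,log=-}
step 6 deliver 0→1: —
step 7 deliver 1→2: 2={prim,v=2,log=-}
step 8 deliver 2→1: —
step 9 deliver 0→2: —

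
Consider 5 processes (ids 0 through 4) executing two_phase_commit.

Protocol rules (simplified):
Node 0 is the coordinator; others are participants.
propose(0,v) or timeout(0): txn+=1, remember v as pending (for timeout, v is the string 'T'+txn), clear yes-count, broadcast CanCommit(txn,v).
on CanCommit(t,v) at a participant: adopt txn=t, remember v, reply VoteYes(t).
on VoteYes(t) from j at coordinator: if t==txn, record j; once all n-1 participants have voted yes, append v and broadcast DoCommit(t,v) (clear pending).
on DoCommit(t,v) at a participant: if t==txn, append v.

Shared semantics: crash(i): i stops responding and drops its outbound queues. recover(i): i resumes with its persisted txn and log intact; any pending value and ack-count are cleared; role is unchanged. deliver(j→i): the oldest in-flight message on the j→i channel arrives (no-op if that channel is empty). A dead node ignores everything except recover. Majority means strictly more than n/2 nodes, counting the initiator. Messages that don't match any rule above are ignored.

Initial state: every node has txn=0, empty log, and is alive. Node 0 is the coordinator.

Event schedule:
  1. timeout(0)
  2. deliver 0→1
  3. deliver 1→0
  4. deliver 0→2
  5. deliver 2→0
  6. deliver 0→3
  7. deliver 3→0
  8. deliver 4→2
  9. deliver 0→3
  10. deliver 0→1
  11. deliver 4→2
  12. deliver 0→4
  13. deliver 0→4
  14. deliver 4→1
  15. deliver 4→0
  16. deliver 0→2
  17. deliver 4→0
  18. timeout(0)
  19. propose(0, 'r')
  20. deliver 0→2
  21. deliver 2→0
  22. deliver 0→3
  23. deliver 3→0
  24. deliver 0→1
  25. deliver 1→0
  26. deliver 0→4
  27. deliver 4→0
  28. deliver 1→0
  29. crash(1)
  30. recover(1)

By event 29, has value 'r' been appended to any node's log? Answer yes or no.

no

[1] timeout(0) → N0(coor t1 [-])
[2] deliver 0→1 → N1(part t1 [-])
[3] deliver 1→0 → ∅
[4] deliver 0→2 → N2(part t1 [-])
[5] deliver 2→0 → ∅
[6] deliver 0→3 → N3(part t1 [-])
[7] deliver 3→0 → ∅
[8] deliver 4→2 → ∅
[9] deliver 0→3 → ∅
[10] deliver 0→1 → ∅
[11] deliver 4→2 → ∅
[12] deliver 0→4 → N4(part t1 [-])
[13] deliver 0→4 → ∅
[14] deliver 4→1 → ∅
[15] deliver 4→0 → N0(coor t1 [T1])
[16] deliver 0→2 → N2(part t1 [T1])
[17] deliver 4→0 → ∅
[18] timeout(0) → N0(coor t2 [T1])
[19] propose(0,'r') → N0(coor t3 [T1])
[20] deliver 0→2 → N2(part t2 [T1])
[21] deliver 2→0 → ∅
[22] deliver 0→3 → N3(part t1 [T1])
[23] deliver 3→0 → ∅
[24] deliver 0→1 → N1(part t1 [T1])
[25] deliver 1→0 → ∅
[26] deliver 0→4 → N4(part t1 [T1])
[27] deliver 4→0 → ∅
[28] deliver 1→0 → ∅
[29] crash(1) → N1(✗part t1 [T1])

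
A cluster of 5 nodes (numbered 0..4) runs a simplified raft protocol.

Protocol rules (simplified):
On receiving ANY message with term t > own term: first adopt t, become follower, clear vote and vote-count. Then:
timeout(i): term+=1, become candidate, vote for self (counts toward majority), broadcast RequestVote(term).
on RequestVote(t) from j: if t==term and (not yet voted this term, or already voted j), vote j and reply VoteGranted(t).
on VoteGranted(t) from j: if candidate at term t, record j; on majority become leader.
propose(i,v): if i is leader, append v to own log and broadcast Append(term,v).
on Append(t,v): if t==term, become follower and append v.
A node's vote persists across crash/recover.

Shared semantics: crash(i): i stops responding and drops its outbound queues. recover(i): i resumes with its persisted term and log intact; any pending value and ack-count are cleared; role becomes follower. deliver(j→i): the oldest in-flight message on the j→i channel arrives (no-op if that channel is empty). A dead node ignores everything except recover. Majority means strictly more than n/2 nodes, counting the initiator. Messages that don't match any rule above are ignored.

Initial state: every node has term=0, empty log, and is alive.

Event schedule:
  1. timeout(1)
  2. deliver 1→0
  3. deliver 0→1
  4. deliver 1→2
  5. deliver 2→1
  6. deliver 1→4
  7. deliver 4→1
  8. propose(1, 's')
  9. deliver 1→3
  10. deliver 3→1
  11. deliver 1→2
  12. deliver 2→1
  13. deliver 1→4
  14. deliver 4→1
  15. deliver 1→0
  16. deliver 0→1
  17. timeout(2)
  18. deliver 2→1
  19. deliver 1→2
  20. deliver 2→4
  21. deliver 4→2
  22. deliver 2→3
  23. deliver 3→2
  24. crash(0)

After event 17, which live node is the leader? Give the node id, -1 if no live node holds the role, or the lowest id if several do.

1. timeout(1):  <1:cand t1 ->
2. deliver 1→0:  <0:foll t1 ->
3. deliver 0→1:  nop
4. deliver 1→2:  <2:foll t1 ->
5. deliver 2→1:  <1:lead t1 ->
6. deliver 1→4:  <4:foll t1 ->
7. deliver 4→1:  nop
8. propose(1,'s'):  <1:lead t1 s>
9. deliver 1→3:  <3:foll t1 ->
10. deliver 3→1:  nop
11. deliver 1→2:  <2:foll t1 s>
12. deliver 2→1:  nop
13. deliver 1→4:  <4:foll t1 s>
14. deliver 4→1:  nop
15. deliver 1→0:  <0:foll t1 s>
16. deliver 0→1:  nop
17. timeout(2):  <2:cand t2 s>

1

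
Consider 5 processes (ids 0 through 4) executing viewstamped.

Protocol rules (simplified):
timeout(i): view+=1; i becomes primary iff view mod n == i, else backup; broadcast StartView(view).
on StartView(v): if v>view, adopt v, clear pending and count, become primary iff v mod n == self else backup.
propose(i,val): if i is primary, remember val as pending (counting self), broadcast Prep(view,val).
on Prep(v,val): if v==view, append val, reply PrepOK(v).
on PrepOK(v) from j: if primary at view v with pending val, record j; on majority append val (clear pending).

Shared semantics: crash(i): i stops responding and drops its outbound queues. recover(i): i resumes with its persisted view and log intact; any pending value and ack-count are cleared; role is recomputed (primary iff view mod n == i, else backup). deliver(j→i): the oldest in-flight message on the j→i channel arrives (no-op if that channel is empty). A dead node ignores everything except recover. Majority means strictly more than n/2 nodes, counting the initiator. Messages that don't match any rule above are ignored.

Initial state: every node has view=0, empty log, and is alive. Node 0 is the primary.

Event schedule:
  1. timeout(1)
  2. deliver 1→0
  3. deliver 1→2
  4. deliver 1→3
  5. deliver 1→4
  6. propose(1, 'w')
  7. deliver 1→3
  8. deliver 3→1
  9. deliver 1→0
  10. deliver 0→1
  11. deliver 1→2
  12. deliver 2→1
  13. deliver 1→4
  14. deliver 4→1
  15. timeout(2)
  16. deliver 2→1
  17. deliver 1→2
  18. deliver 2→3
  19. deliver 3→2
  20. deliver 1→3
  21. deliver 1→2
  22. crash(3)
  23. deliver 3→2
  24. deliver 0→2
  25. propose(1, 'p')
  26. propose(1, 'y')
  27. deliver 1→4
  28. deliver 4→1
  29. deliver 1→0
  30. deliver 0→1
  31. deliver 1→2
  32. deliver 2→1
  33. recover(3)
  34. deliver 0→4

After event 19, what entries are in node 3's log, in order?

w

[1] timeout(1) → N1(prim v1 [-])
[2] deliver 1→0 → N0(back v1 [-])
[3] deliver 1→2 → N2(back v1 [-])
[4] deliver 1→3 → N3(back v1 [-])
[5] deliver 1→4 → N4(back v1 [-])
[6] propose(1,'w') → ∅
[7] deliver 1→3 → N3(back v1 [w])
[8] deliver 3→1 → ∅
[9] deliver 1→0 → N0(back v1 [w])
[10] deliver 0→1 → N1(prim v1 [w])
[11] deliver 1→2 → N2(back v1 [w])
[12] deliver 2→1 → ∅
[13] deliver 1→4 → N4(back v1 [w])
[14] deliver 4→1 → ∅
[15] timeout(2) → N2(prim v2 [w])
[16] deliver 2→1 → N1(back v2 [w])
[17] deliver 1→2 → ∅
[18] deliver 2→3 → N3(back v2 [w])
[19] deliver 3→2 → ∅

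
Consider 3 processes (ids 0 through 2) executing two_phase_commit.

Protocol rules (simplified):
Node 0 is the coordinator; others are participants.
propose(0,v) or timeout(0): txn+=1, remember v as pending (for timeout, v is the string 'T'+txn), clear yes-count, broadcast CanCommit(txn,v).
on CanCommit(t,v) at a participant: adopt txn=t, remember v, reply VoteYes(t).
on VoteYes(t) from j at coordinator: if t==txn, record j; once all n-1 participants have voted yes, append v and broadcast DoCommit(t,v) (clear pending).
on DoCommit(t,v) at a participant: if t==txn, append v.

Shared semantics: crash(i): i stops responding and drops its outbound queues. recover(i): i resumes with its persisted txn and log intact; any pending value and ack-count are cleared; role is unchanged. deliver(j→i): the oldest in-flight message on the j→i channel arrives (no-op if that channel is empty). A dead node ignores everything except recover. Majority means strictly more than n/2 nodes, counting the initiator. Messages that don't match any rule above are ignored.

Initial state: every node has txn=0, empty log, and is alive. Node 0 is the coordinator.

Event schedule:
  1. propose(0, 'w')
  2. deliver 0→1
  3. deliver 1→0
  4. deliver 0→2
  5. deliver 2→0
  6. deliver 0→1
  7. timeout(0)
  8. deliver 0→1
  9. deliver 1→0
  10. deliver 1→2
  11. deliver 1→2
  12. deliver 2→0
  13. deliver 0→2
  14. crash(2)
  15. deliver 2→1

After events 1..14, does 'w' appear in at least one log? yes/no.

e1 propose(0,'w'): 0[coor,t=1,-]
e2 deliver 0→1: 1[part,t=1,-]
e3 deliver 1→0: ·
e4 deliver 0→2: 2[part,t=1,-]
e5 deliver 2→0: 0[coor,t=1,w]
e6 deliver 0→1: 1[part,t=1,w]
e7 timeout(0): 0[coor,t=2,w]
e8 deliver 0→1: 1[part,t=2,w]
e9 deliver 1→0: ·
e10 deliver 1→2: ·
e11 deliver 1→2: ·
e12 deliver 2→0: ·
e13 deliver 0→2: 2[part,t=1,w]
e14 crash(2): 2[✗part,t=1,w]

yes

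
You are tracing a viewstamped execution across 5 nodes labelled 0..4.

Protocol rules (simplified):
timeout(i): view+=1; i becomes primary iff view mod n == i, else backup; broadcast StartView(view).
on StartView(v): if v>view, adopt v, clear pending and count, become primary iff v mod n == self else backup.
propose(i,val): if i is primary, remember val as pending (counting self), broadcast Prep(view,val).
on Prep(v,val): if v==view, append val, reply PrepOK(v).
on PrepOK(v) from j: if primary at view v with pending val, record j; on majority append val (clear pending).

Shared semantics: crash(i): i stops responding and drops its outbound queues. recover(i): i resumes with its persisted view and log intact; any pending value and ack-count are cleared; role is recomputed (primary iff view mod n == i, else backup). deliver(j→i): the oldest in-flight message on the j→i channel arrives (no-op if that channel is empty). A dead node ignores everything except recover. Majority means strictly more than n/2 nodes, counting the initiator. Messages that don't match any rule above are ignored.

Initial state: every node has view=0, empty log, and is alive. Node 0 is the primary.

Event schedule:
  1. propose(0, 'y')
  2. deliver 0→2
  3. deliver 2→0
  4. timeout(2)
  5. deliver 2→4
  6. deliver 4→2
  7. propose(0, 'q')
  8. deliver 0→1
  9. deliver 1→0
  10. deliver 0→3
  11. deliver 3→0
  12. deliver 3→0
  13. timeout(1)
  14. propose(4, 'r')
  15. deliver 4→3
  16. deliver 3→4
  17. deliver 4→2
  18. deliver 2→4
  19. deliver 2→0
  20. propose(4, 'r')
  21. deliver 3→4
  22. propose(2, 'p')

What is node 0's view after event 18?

0

step 1 propose(0,'y'): —
step 2 deliver 0→2: 2={back,v=0,log=y}
step 3 deliver 2→0: —
step 4 timeout(2): 2={back,v=1,log=y}
step 5 deliver 2→4: 4={back,v=1,log=-}
step 6 deliver 4→2: —
step 7 propose(0,'q'): —
step 8 deliver 0→1: 1={back,v=0,log=y}
step 9 deliver 1→0: —
step 10 deliver 0→3: 3={back,v=0,log=y}
step 11 deliver 3→0: 0={prim,v=0,log=q}
step 12 deliver 3→0: —
step 13 timeout(1): 1={prim,v=1,log=y}
step 14 propose(4,'r'): —
step 15 deliver 4→3: —
step 16 deliver 3→4: —
step 17 deliver 4→2: —
step 18 deliver 2→4: —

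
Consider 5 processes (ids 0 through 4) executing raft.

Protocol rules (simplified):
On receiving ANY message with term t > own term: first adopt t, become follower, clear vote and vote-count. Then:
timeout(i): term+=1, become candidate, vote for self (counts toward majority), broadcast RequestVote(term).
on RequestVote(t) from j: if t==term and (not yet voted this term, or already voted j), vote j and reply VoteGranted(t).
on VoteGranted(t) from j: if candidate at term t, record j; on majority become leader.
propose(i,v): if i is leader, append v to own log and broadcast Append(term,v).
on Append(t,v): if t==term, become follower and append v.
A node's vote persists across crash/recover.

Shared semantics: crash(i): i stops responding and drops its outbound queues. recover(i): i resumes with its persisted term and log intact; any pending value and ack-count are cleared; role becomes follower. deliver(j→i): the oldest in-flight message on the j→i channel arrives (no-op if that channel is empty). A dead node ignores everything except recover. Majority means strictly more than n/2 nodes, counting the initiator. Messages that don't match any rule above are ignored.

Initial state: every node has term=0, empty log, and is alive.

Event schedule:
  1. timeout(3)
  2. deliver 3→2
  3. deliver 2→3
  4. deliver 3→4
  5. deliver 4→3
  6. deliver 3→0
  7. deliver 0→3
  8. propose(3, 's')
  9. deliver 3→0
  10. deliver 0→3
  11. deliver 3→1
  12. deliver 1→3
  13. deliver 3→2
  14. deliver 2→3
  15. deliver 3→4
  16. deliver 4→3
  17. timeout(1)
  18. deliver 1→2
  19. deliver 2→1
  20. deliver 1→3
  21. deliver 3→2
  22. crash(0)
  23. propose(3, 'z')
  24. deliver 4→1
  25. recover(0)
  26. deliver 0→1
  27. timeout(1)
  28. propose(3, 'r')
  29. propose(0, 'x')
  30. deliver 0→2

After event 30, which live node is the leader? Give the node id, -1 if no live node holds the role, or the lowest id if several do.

[1] timeout(3) → N3(cand t1 [-])
[2] deliver 3→2 → N2(foll t1 [-])
[3] deliver 2→3 → ∅
[4] deliver 3→4 → N4(foll t1 [-])
[5] deliver 4→3 → N3(lead t1 [-])
[6] deliver 3→0 → N0(foll t1 [-])
[7] deliver 0→3 → ∅
[8] propose(3,'s') → N3(lead t1 [s])
[9] deliver 3→0 → N0(foll t1 [s])
[10] deliver 0→3 → ∅
[11] deliver 3→1 → N1(foll t1 [-])
[12] deliver 1→3 → ∅
[13] deliver 3→2 → N2(foll t1 [s])
[14] deliver 2→3 → ∅
[15] deliver 3→4 → N4(foll t1 [s])
[16] deliver 4→3 → ∅
[17] timeout(1) → N1(cand t2 [-])
[18] deliver 1→2 → N2(foll t2 [s])
[19] deliver 2→1 → ∅
[20] deliver 1→3 → N3(foll t2 [s])
[21] deliver 3→2 → ∅
[22] crash(0) → N0(✗foll t1 [s])
[23] propose(3,'z') → ∅
[24] deliver 4→1 → ∅
[25] recover(0) → N0(foll t1 [s])
[26] deliver 0→1 → ∅
[27] timeout(1) → N1(cand t3 [-])
[28] propose(3,'r') → ∅
[29] propose(0,'x') → ∅
[30] deliver 0→2 → ∅

-1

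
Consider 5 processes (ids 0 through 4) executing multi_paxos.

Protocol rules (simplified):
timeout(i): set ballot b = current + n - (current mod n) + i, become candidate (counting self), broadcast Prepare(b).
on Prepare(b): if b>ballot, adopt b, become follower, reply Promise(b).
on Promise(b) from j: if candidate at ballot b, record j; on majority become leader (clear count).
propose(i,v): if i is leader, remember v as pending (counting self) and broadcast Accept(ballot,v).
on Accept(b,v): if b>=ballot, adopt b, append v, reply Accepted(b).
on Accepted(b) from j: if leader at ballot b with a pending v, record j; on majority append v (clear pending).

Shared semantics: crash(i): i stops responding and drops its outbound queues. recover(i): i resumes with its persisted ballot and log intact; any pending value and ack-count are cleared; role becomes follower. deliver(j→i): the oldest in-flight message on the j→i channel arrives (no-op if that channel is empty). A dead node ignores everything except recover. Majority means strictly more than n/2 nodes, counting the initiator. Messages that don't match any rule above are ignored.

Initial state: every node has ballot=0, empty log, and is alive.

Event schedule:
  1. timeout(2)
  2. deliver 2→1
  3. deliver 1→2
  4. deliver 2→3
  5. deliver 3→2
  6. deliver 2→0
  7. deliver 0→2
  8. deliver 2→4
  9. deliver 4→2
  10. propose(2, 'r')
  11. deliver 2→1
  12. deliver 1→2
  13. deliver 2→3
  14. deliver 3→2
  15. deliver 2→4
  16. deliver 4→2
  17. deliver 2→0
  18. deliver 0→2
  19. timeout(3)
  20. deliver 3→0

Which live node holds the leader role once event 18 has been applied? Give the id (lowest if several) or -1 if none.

step 1 timeout(2): 2={cand,b=7,log=-}
step 2 deliver 2→1: 1={foll,b=7,log=-}
step 3 deliver 1→2: —
step 4 deliver 2→3: 3={foll,b=7,log=-}
step 5 deliver 3→2: 2={lead,b=7,log=-}
step 6 deliver 2→0: 0={foll,b=7,log=-}
step 7 deliver 0→2: —
step 8 deliver 2→4: 4={foll,b=7,log=-}
step 9 deliver 4→2: —
step 10 propose(2,'r'): —
step 11 deliver 2→1: 1={foll,b=7,log=r}
step 12 deliver 1→2: —
step 13 deliver 2→3: 3={foll,b=7,log=r}
step 14 deliver 3→2: 2={lead,b=7,log=r}
step 15 deliver 2→4: 4={foll,b=7,log=r}
step 16 deliver 4→2: —
step 17 deliver 2→0: 0={foll,b=7,log=r}
step 18 deliver 0→2: —

2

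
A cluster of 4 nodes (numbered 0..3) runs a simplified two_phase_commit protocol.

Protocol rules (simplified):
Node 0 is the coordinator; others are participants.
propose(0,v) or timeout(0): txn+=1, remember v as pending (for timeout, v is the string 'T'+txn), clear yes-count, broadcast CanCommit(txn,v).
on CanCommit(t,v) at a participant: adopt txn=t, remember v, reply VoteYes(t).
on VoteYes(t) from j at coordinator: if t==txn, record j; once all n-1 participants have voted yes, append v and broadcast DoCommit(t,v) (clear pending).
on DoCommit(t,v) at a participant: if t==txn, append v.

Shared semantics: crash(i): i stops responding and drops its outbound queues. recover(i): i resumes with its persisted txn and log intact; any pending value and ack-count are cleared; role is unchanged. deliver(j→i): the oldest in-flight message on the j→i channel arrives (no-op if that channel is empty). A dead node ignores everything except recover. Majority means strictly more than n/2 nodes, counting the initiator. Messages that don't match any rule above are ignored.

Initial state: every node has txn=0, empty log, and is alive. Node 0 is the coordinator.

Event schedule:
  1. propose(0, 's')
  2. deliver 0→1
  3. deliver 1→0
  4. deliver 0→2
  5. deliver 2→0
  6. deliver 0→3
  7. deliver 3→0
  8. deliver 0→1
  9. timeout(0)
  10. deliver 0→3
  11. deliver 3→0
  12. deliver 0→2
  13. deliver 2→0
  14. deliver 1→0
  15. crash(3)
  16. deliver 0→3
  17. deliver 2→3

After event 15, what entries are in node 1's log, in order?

s

after 1 — propose(0,'s'): n0:coor/t1/[-]
after 2 — deliver 0→1: n1:part/t1/[-]
after 3 — deliver 1→0: ·
after 4 — deliver 0→2: n2:part/t1/[-]
after 5 — deliver 2→0: ·
after 6 — deliver 0→3: n3:part/t1/[-]
after 7 — deliver 3→0: n0:coor/t1/[s]
after 8 — deliver 0→1: n1:part/t1/[s]
after 9 — timeout(0): n0:coor/t2/[s]
after 10 — deliver 0→3: n3:part/t1/[s]
after 11 — deliver 3→0: ·
after 12 — deliver 0→2: n2:part/t1/[s]
after 13 — deliver 2→0: ·
after 14 — deliver 1→0: ·
after 15 — crash(3): n3:✗part/t1/[s]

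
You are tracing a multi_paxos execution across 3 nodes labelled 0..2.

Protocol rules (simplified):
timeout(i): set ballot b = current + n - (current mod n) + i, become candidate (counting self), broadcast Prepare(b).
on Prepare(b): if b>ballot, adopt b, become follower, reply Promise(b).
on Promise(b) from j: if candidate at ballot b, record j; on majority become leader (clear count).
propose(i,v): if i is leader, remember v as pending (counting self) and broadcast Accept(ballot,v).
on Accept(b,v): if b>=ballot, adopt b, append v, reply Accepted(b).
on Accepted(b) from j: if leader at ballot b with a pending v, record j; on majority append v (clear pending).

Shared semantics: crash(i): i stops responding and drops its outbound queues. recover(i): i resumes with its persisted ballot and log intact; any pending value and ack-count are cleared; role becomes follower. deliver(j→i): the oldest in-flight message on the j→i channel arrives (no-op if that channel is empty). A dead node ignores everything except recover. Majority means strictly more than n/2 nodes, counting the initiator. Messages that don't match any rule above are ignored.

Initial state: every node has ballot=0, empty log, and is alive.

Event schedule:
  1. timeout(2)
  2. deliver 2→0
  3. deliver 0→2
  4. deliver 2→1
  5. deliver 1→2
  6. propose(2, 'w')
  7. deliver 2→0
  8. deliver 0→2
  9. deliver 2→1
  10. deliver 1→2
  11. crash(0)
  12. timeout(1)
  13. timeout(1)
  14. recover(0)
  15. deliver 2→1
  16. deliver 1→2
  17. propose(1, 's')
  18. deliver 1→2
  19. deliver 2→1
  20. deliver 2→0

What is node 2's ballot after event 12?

5

[1] timeout(2) → N2(cand b5 [-])
[2] deliver 2→0 → N0(foll b5 [-])
[3] deliver 0→2 → N2(lead b5 [-])
[4] deliver 2→1 → N1(foll b5 [-])
[5] deliver 1→2 → ∅
[6] propose(2,'w') → ∅
[7] deliver 2→0 → N0(foll b5 [w])
[8] deliver 0→2 → N2(lead b5 [w])
[9] deliver 2→1 → N1(foll b5 [w])
[10] deliver 1→2 → ∅
[11] crash(0) → N0(✗foll b5 [w])
[12] timeout(1) → N1(cand b7 [w])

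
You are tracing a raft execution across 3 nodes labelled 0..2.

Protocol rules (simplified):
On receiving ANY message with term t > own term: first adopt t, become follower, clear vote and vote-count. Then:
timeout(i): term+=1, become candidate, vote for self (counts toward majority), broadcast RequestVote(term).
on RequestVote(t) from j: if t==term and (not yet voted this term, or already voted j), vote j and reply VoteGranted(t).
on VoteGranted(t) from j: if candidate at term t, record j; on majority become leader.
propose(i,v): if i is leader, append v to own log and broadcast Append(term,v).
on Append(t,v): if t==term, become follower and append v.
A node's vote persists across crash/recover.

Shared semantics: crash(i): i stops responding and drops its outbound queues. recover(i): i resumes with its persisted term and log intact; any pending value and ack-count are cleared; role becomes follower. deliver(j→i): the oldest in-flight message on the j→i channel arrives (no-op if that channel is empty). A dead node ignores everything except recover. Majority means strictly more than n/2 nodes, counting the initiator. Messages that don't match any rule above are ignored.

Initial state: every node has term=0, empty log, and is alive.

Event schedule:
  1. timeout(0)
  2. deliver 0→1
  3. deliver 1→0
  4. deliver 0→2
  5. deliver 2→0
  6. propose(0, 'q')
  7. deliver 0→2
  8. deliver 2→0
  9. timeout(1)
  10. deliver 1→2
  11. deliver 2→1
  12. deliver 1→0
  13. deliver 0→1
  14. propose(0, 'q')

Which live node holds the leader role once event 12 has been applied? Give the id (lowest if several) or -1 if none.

1

step 1 timeout(0): 0={cand,t=1,log=-}
step 2 deliver 0→1: 1={foll,t=1,log=-}
step 3 deliver 1→0: 0={lead,t=1,log=-}
step 4 deliver 0→2: 2={foll,t=1,log=-}
step 5 deliver 2→0: —
step 6 propose(0,'q'): 0={lead,t=1,log=q}
step 7 deliver 0→2: 2={foll,t=1,log=q}
step 8 deliver 2→0: —
step 9 timeout(1): 1={cand,t=2,log=-}
step 10 deliver 1→2: 2={foll,t=2,log=q}
step 11 deliver 2→1: 1={lead,t=2,log=-}
step 12 deliver 1→0: 0={foll,t=2,log=q}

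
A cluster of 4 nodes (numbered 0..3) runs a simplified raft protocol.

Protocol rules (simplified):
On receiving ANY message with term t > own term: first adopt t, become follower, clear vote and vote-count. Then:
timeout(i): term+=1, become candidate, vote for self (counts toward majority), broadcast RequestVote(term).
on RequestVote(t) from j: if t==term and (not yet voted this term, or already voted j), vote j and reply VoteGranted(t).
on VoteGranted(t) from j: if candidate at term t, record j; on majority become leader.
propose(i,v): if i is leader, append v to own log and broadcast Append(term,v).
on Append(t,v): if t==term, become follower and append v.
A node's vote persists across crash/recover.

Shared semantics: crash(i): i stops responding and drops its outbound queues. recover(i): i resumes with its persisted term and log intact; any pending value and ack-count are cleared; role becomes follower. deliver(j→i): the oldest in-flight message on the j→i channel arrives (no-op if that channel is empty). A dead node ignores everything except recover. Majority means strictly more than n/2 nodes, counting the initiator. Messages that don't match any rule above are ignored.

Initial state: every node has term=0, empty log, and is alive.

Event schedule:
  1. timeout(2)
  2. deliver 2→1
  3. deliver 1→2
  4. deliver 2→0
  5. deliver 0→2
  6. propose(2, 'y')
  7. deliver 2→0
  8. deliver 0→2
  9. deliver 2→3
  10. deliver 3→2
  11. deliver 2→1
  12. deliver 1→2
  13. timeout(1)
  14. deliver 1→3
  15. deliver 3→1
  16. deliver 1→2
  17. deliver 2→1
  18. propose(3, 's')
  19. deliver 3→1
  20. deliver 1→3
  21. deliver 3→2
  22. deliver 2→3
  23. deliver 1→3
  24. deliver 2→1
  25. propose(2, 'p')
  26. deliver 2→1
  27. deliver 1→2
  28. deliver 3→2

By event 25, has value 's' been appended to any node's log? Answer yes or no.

no

[1] timeout(2) → N2(cand t1 [-])
[2] deliver 2→1 → N1(foll t1 [-])
[3] deliver 1→2 → ∅
[4] deliver 2→0 → N0(foll t1 [-])
[5] deliver 0→2 → N2(lead t1 [-])
[6] propose(2,'y') → N2(lead t1 [y])
[7] deliver 2→0 → N0(foll t1 [y])
[8] deliver 0→2 → ∅
[9] deliver 2→3 → N3(foll t1 [-])
[10] deliver 3→2 → ∅
[11] deliver 2→1 → N1(foll t1 [y])
[12] deliver 1→2 → ∅
[13] timeout(1) → N1(cand t2 [y])
[14] deliver 1→3 → N3(foll t2 [-])
[15] deliver 3→1 → ∅
[16] deliver 1→2 → N2(foll t2 [y])
[17] deliver 2→1 → N1(lead t2 [y])
[18] propose(3,'s') → ∅
[19] deliver 3→1 → ∅
[20] deliver 1→3 → ∅
[21] deliver 3→2 → ∅
[22] deliver 2→3 → ∅
[23] deliver 1→3 → ∅
[24] deliver 2→1 → ∅
[25] propose(2,'p') → ∅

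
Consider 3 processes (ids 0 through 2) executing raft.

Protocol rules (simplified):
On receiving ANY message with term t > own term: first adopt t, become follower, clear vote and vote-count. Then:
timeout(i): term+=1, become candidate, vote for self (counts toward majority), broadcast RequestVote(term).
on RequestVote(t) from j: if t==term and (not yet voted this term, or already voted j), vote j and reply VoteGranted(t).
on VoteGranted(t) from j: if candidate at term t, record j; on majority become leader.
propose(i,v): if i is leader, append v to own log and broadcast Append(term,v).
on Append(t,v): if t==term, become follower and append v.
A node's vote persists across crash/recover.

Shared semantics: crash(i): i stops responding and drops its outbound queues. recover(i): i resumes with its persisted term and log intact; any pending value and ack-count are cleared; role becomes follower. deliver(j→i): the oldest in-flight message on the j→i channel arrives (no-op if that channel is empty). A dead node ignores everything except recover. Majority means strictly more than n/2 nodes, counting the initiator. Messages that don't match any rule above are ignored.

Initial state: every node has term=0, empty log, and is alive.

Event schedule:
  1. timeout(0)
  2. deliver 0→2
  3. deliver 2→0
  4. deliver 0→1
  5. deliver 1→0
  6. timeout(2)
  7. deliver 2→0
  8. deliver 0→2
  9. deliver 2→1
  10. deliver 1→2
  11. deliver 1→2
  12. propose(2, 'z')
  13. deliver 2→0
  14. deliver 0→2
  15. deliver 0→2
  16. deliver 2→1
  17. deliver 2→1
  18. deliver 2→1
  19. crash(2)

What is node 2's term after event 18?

2

after 1 — timeout(0): n0:cand/t1/[-]
after 2 — deliver 0→2: n2:foll/t1/[-]
after 3 — deliver 2→0: n0:lead/t1/[-]
after 4 — deliver 0→1: n1:foll/t1/[-]
after 5 — deliver 1→0: ·
after 6 — timeout(2): n2:cand/t2/[-]
after 7 — deliver 2→0: n0:foll/t2/[-]
after 8 — deliver 0→2: n2:lead/t2/[-]
after 9 — deliver 2→1: n1:foll/t2/[-]
after 10 — deliver 1→2: ·
after 11 — deliver 1→2: ·
after 12 — propose(2,'z'): n2:lead/t2/[z]
after 13 — deliver 2→0: n0:foll/t2/[z]
after 14 — deliver 0→2: ·
after 15 — deliver 0→2: ·
after 16 — deliver 2→1: n1:foll/t2/[z]
after 17 — deliver 2→1: ·
after 18 — deliver 2→1: ·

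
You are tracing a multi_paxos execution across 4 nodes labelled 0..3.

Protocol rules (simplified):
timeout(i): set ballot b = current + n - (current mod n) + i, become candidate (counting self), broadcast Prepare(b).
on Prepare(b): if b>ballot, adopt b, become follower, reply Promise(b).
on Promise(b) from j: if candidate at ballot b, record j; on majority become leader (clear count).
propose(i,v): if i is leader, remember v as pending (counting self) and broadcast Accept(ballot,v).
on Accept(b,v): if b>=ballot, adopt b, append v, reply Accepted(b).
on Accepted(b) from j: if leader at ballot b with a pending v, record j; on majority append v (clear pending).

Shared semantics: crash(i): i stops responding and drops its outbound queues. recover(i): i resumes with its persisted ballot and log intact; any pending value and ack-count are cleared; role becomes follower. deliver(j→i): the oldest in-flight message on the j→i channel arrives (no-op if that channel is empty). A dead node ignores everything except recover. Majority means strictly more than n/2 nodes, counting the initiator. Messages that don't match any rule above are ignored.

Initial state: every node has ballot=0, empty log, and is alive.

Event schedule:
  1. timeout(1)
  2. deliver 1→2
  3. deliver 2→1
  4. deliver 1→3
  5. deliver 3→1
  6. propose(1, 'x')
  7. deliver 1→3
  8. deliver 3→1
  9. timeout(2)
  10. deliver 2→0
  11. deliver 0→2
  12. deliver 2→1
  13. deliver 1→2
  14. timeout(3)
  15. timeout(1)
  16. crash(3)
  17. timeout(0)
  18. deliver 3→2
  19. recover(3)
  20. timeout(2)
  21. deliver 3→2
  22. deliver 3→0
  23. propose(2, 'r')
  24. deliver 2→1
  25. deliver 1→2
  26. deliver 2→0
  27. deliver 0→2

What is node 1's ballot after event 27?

14

step 1 timeout(1): 1={cand,b=5,log=-}
step 2 deliver 1→2: 2={foll,b=5,log=-}
step 3 deliver 2→1: —
step 4 deliver 1→3: 3={foll,b=5,log=-}
step 5 deliver 3→1: 1={lead,b=5,log=-}
step 6 propose(1,'x'): —
step 7 deliver 1→3: 3={foll,b=5,log=x}
step 8 deliver 3→1: —
step 9 timeout(2): 2={cand,b=10,log=-}
step 10 deliver 2→0: 0={foll,b=10,log=-}
step 11 deliver 0→2: —
step 12 deliver 2→1: 1={foll,b=10,log=-}
step 13 deliver 1→2: —
step 14 timeout(3): 3={cand,b=11,log=x}
step 15 timeout(1): 1={cand,b=13,log=-}
step 16 crash(3): 3={✗cand,b=11,log=x}
step 17 timeout(0): 0={cand,b=12,log=-}
step 18 deliver 3→2: —
step 19 recover(3): 3={foll,b=11,log=x}
step 20 timeout(2): 2={cand,b=14,log=-}
step 21 deliver 3→2: —
step 22 deliver 3→0: —
step 23 propose(2,'r'): —
step 24 deliver 2→1: 1={foll,b=14,log=-}
step 25 deliver 1→2: —
step 26 deliver 2→0: 0={foll,b=14,log=-}
step 27 deliver 0→2: —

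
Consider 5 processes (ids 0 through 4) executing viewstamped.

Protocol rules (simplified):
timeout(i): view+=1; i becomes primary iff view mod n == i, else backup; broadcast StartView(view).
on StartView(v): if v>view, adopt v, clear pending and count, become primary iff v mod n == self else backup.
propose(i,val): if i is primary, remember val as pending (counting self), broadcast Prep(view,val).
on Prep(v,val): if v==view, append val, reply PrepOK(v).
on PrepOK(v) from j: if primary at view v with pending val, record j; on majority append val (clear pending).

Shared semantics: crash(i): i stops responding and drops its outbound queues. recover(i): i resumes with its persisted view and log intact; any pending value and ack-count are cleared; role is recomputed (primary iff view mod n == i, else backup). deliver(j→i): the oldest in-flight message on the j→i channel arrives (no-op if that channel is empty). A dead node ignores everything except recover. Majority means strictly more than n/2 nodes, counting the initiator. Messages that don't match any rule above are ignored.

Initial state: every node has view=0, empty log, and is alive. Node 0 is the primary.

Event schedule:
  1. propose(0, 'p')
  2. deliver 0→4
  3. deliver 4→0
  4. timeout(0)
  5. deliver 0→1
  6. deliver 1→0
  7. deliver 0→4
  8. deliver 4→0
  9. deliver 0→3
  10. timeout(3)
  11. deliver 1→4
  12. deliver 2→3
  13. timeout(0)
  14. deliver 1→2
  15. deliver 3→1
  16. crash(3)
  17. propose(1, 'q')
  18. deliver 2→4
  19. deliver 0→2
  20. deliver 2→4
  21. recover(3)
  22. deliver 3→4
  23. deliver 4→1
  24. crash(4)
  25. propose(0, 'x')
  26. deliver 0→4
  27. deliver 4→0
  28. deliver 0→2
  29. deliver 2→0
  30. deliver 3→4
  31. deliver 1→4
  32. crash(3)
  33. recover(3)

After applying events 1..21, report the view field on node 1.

1

[1] propose(0,'p') → ∅
[2] deliver 0→4 → N4(back v0 [p])
[3] deliver 4→0 → ∅
[4] timeout(0) → N0(back v1 [-])
[5] deliver 0→1 → N1(back v0 [p])
[6] deliver 1→0 → ∅
[7] deliver 0→4 → N4(back v1 [p])
[8] deliver 4→0 → ∅
[9] deliver 0→3 → N3(back v0 [p])
[10] timeout(3) → N3(back v1 [p])
[11] deliver 1→4 → ∅
[12] deliver 2→3 → ∅
[13] timeout(0) → N0(back v2 [-])
[14] deliver 1→2 → ∅
[15] deliver 3→1 → N1(prim v1 [p])
[16] crash(3) → N3(✗back v1 [p])
[17] propose(1,'q') → ∅
[18] deliver 2→4 → ∅
[19] deliver 0→2 → N2(back v0 [p])
[20] deliver 2→4 → ∅
[21] recover(3) → N3(back v1 [p])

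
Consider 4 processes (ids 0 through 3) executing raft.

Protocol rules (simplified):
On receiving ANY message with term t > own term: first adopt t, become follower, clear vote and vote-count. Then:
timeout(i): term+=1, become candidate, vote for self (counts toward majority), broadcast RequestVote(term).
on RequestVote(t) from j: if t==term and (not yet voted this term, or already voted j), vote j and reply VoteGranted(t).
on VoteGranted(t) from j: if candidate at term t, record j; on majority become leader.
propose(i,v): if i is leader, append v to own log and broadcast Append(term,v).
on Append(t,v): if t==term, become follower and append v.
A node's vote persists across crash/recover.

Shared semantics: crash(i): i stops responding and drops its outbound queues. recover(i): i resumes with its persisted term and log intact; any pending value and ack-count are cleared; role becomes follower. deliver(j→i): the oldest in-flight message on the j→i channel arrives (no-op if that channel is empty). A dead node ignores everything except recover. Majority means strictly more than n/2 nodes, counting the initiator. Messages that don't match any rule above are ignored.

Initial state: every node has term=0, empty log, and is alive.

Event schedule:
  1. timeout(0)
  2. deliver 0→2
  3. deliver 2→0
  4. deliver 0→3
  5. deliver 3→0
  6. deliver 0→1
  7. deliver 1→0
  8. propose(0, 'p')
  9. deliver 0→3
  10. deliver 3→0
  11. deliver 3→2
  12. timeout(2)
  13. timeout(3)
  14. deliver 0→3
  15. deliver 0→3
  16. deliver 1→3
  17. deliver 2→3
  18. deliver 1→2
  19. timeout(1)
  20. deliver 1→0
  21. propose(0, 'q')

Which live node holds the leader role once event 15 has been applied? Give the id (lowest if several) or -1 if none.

e1 timeout(0): 0[cand,t=1,-]
e2 deliver 0→2: 2[foll,t=1,-]
e3 deliver 2→0: ·
e4 deliver 0→3: 3[foll,t=1,-]
e5 deliver 3→0: 0[lead,t=1,-]
e6 deliver 0→1: 1[foll,t=1,-]
e7 deliver 1→0: ·
e8 propose(0,'p'): 0[lead,t=1,p]
e9 deliver 0→3: 3[foll,t=1,p]
e10 deliver 3→0: ·
e11 deliver 3→2: ·
e12 timeout(2): 2[cand,t=2,-]
e13 timeout(3): 3[cand,t=2,p]
e14 deliver 0→3: ·
e15 deliver 0→3: ·

0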